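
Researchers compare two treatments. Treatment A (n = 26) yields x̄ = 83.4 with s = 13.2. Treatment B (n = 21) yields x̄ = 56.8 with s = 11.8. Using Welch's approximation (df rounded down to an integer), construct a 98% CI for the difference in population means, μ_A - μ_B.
(17.79, 35.41)

Difference: x̄₁ - x̄₂ = 26.60
SE = √(s₁²/n₁ + s₂²/n₂) = √(13.2²/26 + 11.8²/21) = 3.6513
df = 44.50 → 44 (Welch–Satterthwaite, rounded down)
t* = 2.414

CI: 26.60 ± 2.414 · 3.6513 = 26.60 ± 8.81 = (17.79, 35.41)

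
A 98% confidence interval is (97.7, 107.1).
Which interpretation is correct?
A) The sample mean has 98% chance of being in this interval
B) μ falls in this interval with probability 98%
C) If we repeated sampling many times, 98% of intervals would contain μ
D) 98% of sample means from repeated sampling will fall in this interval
C

A) Wrong — x̄ is observed and sits in the interval by construction.
B) Wrong — μ is fixed; the randomness lives in the interval, not in μ.
C) Correct — this is the frequentist long-run coverage interpretation.
D) Wrong — coverage applies to intervals containing μ, not to future x̄ values.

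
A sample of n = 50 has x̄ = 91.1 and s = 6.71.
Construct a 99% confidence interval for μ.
(88.56, 93.64)

t-interval (σ unknown):
df = n - 1 = 49
t* = 2.680 for 99% confidence

Margin of error = t* · s/√n = 2.680 · 6.71/√50 = 2.54

CI: (88.56, 93.64)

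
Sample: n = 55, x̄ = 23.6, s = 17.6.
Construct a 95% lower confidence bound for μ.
μ ≥ 19.63

Lower bound (one-sided):
t* = 1.674 (one-sided for 95%)
Lower bound = x̄ - t* · s/√n = 23.6 - 1.674 · 17.6/√55 = 19.63

We are 95% confident that μ ≥ 19.63.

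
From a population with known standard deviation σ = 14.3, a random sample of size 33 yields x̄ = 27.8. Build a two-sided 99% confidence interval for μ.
(21.39, 34.21)

z-interval (σ known):
z* = 2.576 for 99% confidence

Margin of error = z* · σ/√n = 2.576 · 14.3/√33 = 6.41

CI: (27.8 - 6.41, 27.8 + 6.41) = (21.39, 34.21)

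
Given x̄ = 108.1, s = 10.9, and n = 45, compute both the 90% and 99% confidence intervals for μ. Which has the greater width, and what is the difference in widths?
99% CI is wider by 3.29

df = 44
90% CI: t* = 1.680, (105.37, 110.83), width = 2 · t* · s/√n = 5.46
99% CI: t* = 2.692, (103.73, 112.47), width = 2 · t* · s/√n = 8.75

The 99% CI is wider by 8.75 - 5.46 = 3.29.
Higher confidence requires a wider interval.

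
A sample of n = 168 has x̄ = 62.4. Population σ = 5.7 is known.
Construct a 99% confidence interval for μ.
(61.27, 63.53)

z-interval (σ known):
z* = 2.576 for 99% confidence

Margin of error = z* · σ/√n = 2.576 · 5.7/√168 = 1.13

CI: (62.4 - 1.13, 62.4 + 1.13) = (61.27, 63.53)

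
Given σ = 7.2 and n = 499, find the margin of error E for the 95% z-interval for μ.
Margin of error = 0.63

Margin of error = z* · σ/√n
= 1.960 · 7.2/√499
= 1.960 · 7.2/22.3383
= 0.63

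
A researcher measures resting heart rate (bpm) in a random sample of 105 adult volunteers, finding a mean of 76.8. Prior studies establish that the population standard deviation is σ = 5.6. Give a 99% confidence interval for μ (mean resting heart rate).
(75.39, 78.21)

z-interval (σ known):
z* = 2.576 for 99% confidence

Margin of error = z* · σ/√n = 2.576 · 5.6/√105 = 1.41

CI: (76.8 - 1.41, 76.8 + 1.41) = (75.39, 78.21)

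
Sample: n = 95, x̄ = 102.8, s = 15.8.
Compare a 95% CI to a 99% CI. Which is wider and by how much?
99% CI is wider by 2.08

df = 94
95% CI: t* = 1.986, (99.58, 106.02), width = 2 · t* · s/√n = 6.44
99% CI: t* = 2.629, (98.54, 107.06), width = 2 · t* · s/√n = 8.52

The 99% CI is wider by 8.52 - 6.44 = 2.08.
Higher confidence requires a wider interval.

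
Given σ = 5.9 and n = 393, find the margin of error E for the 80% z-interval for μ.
Margin of error = 0.38

Margin of error = z* · σ/√n
= 1.282 · 5.9/√393
= 1.282 · 5.9/19.8242
= 0.38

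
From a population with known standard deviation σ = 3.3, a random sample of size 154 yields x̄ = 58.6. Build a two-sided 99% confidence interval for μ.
(57.91, 59.29)

z-interval (σ known):
z* = 2.576 for 99% confidence

Margin of error = z* · σ/√n = 2.576 · 3.3/√154 = 0.69

CI: (58.6 - 0.69, 58.6 + 0.69) = (57.91, 59.29)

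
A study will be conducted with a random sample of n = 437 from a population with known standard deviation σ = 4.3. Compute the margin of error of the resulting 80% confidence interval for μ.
Margin of error = 0.26

Margin of error = z* · σ/√n
= 1.282 · 4.3/√437
= 1.282 · 4.3/20.9045
= 0.26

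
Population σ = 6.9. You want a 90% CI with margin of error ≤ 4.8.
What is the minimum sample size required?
n ≥ 6

For margin E ≤ 4.8:
n ≥ (z* · σ / E)²
n ≥ (1.645 · 6.9 / 4.8)²
n ≥ 5.59

Minimum n = 6 (rounding up)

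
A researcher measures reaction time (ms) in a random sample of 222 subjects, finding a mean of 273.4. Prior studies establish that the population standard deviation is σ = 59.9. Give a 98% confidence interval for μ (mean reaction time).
(264.05, 282.75)

z-interval (σ known):
z* = 2.326 for 98% confidence

Margin of error = z* · σ/√n = 2.326 · 59.9/√222 = 9.35

CI: (273.4 - 9.35, 273.4 + 9.35) = (264.05, 282.75)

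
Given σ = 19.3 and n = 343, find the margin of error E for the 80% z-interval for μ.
Margin of error = 1.34

Margin of error = z* · σ/√n
= 1.282 · 19.3/√343
= 1.282 · 19.3/18.5203
= 1.34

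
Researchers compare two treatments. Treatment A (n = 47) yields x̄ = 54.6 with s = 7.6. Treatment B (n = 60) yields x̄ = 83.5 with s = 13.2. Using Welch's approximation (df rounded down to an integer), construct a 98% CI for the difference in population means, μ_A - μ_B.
(-33.71, -24.09)

Difference: x̄₁ - x̄₂ = -28.90
SE = √(s₁²/n₁ + s₂²/n₂) = √(7.6²/47 + 13.2²/60) = 2.0330
df = 97.18 → 97 (Welch–Satterthwaite, rounded down)
t* = 2.365

CI: -28.90 ± 2.365 · 2.0330 = -28.90 ± 4.81 = (-33.71, -24.09)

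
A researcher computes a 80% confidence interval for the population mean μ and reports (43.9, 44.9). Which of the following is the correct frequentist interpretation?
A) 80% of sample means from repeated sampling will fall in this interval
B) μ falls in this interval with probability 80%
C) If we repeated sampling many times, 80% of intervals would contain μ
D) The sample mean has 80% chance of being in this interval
C

A) Wrong — coverage applies to intervals containing μ, not to future x̄ values.
B) Wrong — μ is fixed; the randomness lives in the interval, not in μ.
C) Correct — this is the frequentist long-run coverage interpretation.
D) Wrong — x̄ is observed and sits in the interval by construction.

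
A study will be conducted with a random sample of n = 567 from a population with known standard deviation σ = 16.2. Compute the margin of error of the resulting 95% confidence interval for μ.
Margin of error = 1.33

Margin of error = z* · σ/√n
= 1.960 · 16.2/√567
= 1.960 · 16.2/23.8118
= 1.33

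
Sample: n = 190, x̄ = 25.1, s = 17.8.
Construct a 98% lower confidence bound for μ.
μ ≥ 22.43

Lower bound (one-sided):
t* = 2.068 (one-sided for 98%)
Lower bound = x̄ - t* · s/√n = 25.1 - 2.068 · 17.8/√190 = 22.43

We are 98% confident that μ ≥ 22.43.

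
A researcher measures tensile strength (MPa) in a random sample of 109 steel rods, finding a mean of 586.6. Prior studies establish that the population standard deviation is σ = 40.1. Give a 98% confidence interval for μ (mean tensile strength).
(577.67, 595.53)

z-interval (σ known):
z* = 2.326 for 98% confidence

Margin of error = z* · σ/√n = 2.326 · 40.1/√109 = 8.93

CI: (586.6 - 8.93, 586.6 + 8.93) = (577.67, 595.53)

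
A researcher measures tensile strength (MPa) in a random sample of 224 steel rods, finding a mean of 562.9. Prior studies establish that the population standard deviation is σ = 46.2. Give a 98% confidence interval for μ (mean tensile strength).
(555.72, 570.08)

z-interval (σ known):
z* = 2.326 for 98% confidence

Margin of error = z* · σ/√n = 2.326 · 46.2/√224 = 7.18

CI: (562.9 - 7.18, 562.9 + 7.18) = (555.72, 570.08)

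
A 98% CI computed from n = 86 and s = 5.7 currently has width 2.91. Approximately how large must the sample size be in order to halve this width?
n ≈ 344

CI width ∝ 1/√n
To reduce width by factor 2, need √n to grow by 2 → need 2² = 4 times as many samples.

Current: n = 86, width = 2.91
New: n = 344, width ≈ 1.44

Width reduced by factor of 2.91/1.44 = 2.02.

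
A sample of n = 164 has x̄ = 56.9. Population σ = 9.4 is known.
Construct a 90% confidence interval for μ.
(55.69, 58.11)

z-interval (σ known):
z* = 1.645 for 90% confidence

Margin of error = z* · σ/√n = 1.645 · 9.4/√164 = 1.21

CI: (56.9 - 1.21, 56.9 + 1.21) = (55.69, 58.11)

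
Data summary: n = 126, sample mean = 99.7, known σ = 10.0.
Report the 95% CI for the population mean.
(97.95, 101.45)

z-interval (σ known):
z* = 1.960 for 95% confidence

Margin of error = z* · σ/√n = 1.960 · 10.0/√126 = 1.75

CI: (99.7 - 1.75, 99.7 + 1.75) = (97.95, 101.45)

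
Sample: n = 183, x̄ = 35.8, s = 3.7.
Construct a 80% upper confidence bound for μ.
μ ≤ 36.03

Upper bound (one-sided):
t* = 0.844 (one-sided for 80%)
Upper bound = x̄ + t* · s/√n = 35.8 + 0.844 · 3.7/√183 = 36.03

We are 80% confident that μ ≤ 36.03.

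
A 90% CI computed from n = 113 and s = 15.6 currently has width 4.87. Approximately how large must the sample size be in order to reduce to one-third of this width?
n ≈ 1017

CI width ∝ 1/√n
To reduce width by factor 3, need √n to grow by 3 → need 3² = 9 times as many samples.

Current: n = 113, width = 4.87
New: n = 1017, width ≈ 1.61

Width reduced by factor of 4.87/1.61 = 3.02.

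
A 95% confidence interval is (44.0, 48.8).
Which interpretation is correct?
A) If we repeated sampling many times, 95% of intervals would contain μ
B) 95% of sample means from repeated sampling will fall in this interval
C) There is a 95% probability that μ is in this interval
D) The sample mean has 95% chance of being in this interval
A

A) Correct — this is the frequentist long-run coverage interpretation.
B) Wrong — coverage applies to intervals containing μ, not to future x̄ values.
C) Wrong — μ is fixed; the randomness lives in the interval, not in μ.
D) Wrong — x̄ is observed and sits in the interval by construction.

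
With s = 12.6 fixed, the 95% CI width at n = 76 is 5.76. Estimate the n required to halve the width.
n ≈ 304

CI width ∝ 1/√n
To reduce width by factor 2, need √n to grow by 2 → need 2² = 4 times as many samples.

Current: n = 76, width = 5.76
New: n = 304, width ≈ 2.84

Width reduced by factor of 5.76/2.84 = 2.03.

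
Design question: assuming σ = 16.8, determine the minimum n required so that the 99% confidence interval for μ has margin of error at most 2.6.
n ≥ 278

For margin E ≤ 2.6:
n ≥ (z* · σ / E)²
n ≥ (2.576 · 16.8 / 2.6)²
n ≥ 277.05

Minimum n = 278 (rounding up)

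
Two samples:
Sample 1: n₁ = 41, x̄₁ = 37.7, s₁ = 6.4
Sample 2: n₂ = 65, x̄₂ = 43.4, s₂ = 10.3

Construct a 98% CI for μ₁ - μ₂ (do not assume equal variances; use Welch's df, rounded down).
(-9.53, -1.87)

Difference: x̄₁ - x̄₂ = -5.70
SE = √(s₁²/n₁ + s₂²/n₂) = √(6.4²/41 + 10.3²/65) = 1.6221
df = 103.99 → 103 (Welch–Satterthwaite, rounded down)
t* = 2.363

CI: -5.70 ± 2.363 · 1.6221 = -5.70 ± 3.83 = (-9.53, -1.87)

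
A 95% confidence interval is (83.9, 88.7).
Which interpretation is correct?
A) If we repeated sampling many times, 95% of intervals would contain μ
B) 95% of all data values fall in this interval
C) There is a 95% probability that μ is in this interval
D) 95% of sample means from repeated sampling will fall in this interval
A

A) Correct — this is the frequentist long-run coverage interpretation.
B) Wrong — a CI is about the parameter μ, not individual data values.
C) Wrong — μ is fixed; the randomness lives in the interval, not in μ.
D) Wrong — coverage applies to intervals containing μ, not to future x̄ values.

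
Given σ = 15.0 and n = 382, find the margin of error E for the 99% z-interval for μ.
Margin of error = 1.98

Margin of error = z* · σ/√n
= 2.576 · 15.0/√382
= 2.576 · 15.0/19.5448
= 1.98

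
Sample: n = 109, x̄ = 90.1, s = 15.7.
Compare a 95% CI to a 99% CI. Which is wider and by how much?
99% CI is wider by 1.93

df = 108
95% CI: t* = 1.982, (87.12, 93.08), width = 2 · t* · s/√n = 5.96
99% CI: t* = 2.622, (86.16, 94.04), width = 2 · t* · s/√n = 7.89

The 99% CI is wider by 7.89 - 5.96 = 1.93.
Higher confidence requires a wider interval.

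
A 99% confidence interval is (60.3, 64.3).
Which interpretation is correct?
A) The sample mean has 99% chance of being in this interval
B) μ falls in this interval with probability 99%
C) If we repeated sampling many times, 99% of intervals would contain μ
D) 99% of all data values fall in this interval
C

A) Wrong — x̄ is observed and sits in the interval by construction.
B) Wrong — μ is fixed; the randomness lives in the interval, not in μ.
C) Correct — this is the frequentist long-run coverage interpretation.
D) Wrong — a CI is about the parameter μ, not individual data values.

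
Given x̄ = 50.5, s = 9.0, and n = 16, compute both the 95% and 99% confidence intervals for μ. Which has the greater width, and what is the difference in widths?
99% CI is wider by 3.67

df = 15
95% CI: t* = 2.131, (45.71, 55.29), width = 2 · t* · s/√n = 9.59
99% CI: t* = 2.947, (43.87, 57.13), width = 2 · t* · s/√n = 13.26

The 99% CI is wider by 13.26 - 9.59 = 3.67.
Higher confidence requires a wider interval.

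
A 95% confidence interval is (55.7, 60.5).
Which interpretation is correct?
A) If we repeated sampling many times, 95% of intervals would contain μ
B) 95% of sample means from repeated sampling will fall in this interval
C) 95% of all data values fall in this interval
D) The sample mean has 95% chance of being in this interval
A

A) Correct — this is the frequentist long-run coverage interpretation.
B) Wrong — coverage applies to intervals containing μ, not to future x̄ values.
C) Wrong — a CI is about the parameter μ, not individual data values.
D) Wrong — x̄ is observed and sits in the interval by construction.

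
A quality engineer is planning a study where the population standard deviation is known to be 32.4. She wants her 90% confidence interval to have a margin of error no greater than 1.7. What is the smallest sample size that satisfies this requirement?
n ≥ 983

For margin E ≤ 1.7:
n ≥ (z* · σ / E)²
n ≥ (1.645 · 32.4 / 1.7)²
n ≥ 982.93

Minimum n = 983 (rounding up)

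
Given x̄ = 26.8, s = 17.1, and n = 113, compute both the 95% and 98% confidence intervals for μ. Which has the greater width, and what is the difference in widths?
98% CI is wider by 1.22

df = 112
95% CI: t* = 1.981, (23.61, 29.99), width = 2 · t* · s/√n = 6.37
98% CI: t* = 2.360, (23.00, 30.60), width = 2 · t* · s/√n = 7.59

The 98% CI is wider by 7.59 - 6.37 = 1.22.
Higher confidence requires a wider interval.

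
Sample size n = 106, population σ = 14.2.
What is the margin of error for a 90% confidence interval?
Margin of error = 2.27

Margin of error = z* · σ/√n
= 1.645 · 14.2/√106
= 1.645 · 14.2/10.2956
= 2.27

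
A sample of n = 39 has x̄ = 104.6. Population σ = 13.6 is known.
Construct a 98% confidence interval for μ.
(99.53, 109.67)

z-interval (σ known):
z* = 2.326 for 98% confidence

Margin of error = z* · σ/√n = 2.326 · 13.6/√39 = 5.07

CI: (104.6 - 5.07, 104.6 + 5.07) = (99.53, 109.67)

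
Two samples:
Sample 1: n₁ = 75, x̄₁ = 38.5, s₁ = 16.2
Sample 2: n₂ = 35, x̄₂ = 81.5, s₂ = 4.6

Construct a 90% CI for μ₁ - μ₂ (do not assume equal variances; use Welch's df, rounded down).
(-46.36, -39.64)

Difference: x̄₁ - x̄₂ = -43.00
SE = √(s₁²/n₁ + s₂²/n₂) = √(16.2²/75 + 4.6²/35) = 2.0258
df = 95.57 → 95 (Welch–Satterthwaite, rounded down)
t* = 1.661

CI: -43.00 ± 1.661 · 2.0258 = -43.00 ± 3.36 = (-46.36, -39.64)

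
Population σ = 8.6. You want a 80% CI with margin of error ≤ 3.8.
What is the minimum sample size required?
n ≥ 9

For margin E ≤ 3.8:
n ≥ (z* · σ / E)²
n ≥ (1.282 · 8.6 / 3.8)²
n ≥ 8.42

Minimum n = 9 (rounding up)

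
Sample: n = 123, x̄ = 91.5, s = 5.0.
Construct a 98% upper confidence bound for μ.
μ ≤ 92.44

Upper bound (one-sided):
t* = 2.076 (one-sided for 98%)
Upper bound = x̄ + t* · s/√n = 91.5 + 2.076 · 5.0/√123 = 92.44

We are 98% confident that μ ≤ 92.44.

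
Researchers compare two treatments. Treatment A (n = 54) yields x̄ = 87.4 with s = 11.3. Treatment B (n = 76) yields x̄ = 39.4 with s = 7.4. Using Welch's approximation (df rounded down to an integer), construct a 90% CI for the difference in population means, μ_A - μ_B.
(45.08, 50.92)

Difference: x̄₁ - x̄₂ = 48.00
SE = √(s₁²/n₁ + s₂²/n₂) = √(11.3²/54 + 7.4²/76) = 1.7565
df = 84.67 → 84 (Welch–Satterthwaite, rounded down)
t* = 1.663

CI: 48.00 ± 1.663 · 1.7565 = 48.00 ± 2.92 = (45.08, 50.92)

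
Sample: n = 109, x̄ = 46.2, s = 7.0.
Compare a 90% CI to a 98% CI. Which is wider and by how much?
98% CI is wider by 0.95

df = 108
90% CI: t* = 1.659, (45.09, 47.31), width = 2 · t* · s/√n = 2.22
98% CI: t* = 2.361, (44.62, 47.78), width = 2 · t* · s/√n = 3.17

The 98% CI is wider by 3.17 - 2.22 = 0.95.
Higher confidence requires a wider interval.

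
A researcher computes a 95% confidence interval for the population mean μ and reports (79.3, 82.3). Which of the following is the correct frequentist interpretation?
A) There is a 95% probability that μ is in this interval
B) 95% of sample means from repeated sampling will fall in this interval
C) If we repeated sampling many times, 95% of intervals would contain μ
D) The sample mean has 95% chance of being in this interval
C

A) Wrong — μ is fixed; the randomness lives in the interval, not in μ.
B) Wrong — coverage applies to intervals containing μ, not to future x̄ values.
C) Correct — this is the frequentist long-run coverage interpretation.
D) Wrong — x̄ is observed and sits in the interval by construction.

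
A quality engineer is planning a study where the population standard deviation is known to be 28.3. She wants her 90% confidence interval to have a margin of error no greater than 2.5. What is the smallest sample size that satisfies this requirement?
n ≥ 347

For margin E ≤ 2.5:
n ≥ (z* · σ / E)²
n ≥ (1.645 · 28.3 / 2.5)²
n ≥ 346.76

Minimum n = 347 (rounding up)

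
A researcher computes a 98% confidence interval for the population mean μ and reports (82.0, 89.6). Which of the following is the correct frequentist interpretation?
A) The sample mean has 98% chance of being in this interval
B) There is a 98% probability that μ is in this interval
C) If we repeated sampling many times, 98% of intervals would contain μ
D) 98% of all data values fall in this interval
C

A) Wrong — x̄ is observed and sits in the interval by construction.
B) Wrong — μ is fixed; the randomness lives in the interval, not in μ.
C) Correct — this is the frequentist long-run coverage interpretation.
D) Wrong — a CI is about the parameter μ, not individual data values.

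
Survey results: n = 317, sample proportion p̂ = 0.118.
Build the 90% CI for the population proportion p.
(0.088, 0.148)

Proportion CI:
SE = √(p̂(1-p̂)/n) = √(0.118 · 0.882 / 317) = 0.01812

z* = 1.645
Margin = z* · SE = 1.645 · 0.01812 = 0.0298

CI: 0.118 ± 0.0298 = (0.088, 0.148)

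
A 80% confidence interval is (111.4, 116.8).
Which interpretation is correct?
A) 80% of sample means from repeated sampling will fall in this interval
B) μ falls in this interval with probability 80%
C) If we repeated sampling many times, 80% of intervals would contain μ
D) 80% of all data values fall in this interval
C

A) Wrong — coverage applies to intervals containing μ, not to future x̄ values.
B) Wrong — μ is fixed; the randomness lives in the interval, not in μ.
C) Correct — this is the frequentist long-run coverage interpretation.
D) Wrong — a CI is about the parameter μ, not individual data values.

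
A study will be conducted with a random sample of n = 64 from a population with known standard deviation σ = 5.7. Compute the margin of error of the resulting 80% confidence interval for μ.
Margin of error = 0.91

Margin of error = z* · σ/√n
= 1.282 · 5.7/√64
= 1.282 · 5.7/8.0000
= 0.91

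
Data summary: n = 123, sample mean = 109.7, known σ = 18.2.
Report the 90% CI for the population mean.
(107.00, 112.40)

z-interval (σ known):
z* = 1.645 for 90% confidence

Margin of error = z* · σ/√n = 1.645 · 18.2/√123 = 2.70

CI: (109.7 - 2.70, 109.7 + 2.70) = (107.00, 112.40)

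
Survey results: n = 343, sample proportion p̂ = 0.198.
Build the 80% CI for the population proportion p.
(0.170, 0.226)

Proportion CI:
SE = √(p̂(1-p̂)/n) = √(0.198 · 0.802 / 343) = 0.02152

z* = 1.282
Margin = z* · SE = 1.282 · 0.02152 = 0.0276

CI: 0.198 ± 0.0276 = (0.170, 0.226)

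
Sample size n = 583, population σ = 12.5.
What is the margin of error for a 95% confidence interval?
Margin of error = 1.01

Margin of error = z* · σ/√n
= 1.960 · 12.5/√583
= 1.960 · 12.5/24.1454
= 1.01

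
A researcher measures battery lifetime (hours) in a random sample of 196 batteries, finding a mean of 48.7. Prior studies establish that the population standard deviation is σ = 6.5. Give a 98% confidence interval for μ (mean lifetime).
(47.62, 49.78)

z-interval (σ known):
z* = 2.326 for 98% confidence

Margin of error = z* · σ/√n = 2.326 · 6.5/√196 = 1.08

CI: (48.7 - 1.08, 48.7 + 1.08) = (47.62, 49.78)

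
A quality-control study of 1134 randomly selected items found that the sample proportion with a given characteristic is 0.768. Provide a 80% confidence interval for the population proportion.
(0.752, 0.784)

Proportion CI:
SE = √(p̂(1-p̂)/n) = √(0.768 · 0.232 / 1134) = 0.01253

z* = 1.282
Margin = z* · SE = 1.282 · 0.01253 = 0.0161

CI: 0.768 ± 0.0161 = (0.752, 0.784)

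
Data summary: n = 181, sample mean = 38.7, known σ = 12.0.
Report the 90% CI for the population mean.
(37.23, 40.17)

z-interval (σ known):
z* = 1.645 for 90% confidence

Margin of error = z* · σ/√n = 1.645 · 12.0/√181 = 1.47

CI: (38.7 - 1.47, 38.7 + 1.47) = (37.23, 40.17)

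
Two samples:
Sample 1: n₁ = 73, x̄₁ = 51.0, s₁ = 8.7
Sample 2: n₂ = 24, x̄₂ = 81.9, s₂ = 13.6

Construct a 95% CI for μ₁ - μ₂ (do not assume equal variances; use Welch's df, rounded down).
(-36.95, -24.85)

Difference: x̄₁ - x̄₂ = -30.90
SE = √(s₁²/n₁ + s₂²/n₂) = √(8.7²/73 + 13.6²/24) = 2.9569
df = 29.43 → 29 (Welch–Satterthwaite, rounded down)
t* = 2.045

CI: -30.90 ± 2.045 · 2.9569 = -30.90 ± 6.05 = (-36.95, -24.85)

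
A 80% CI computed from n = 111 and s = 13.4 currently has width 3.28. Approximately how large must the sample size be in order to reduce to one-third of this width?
n ≈ 999

CI width ∝ 1/√n
To reduce width by factor 3, need √n to grow by 3 → need 3² = 9 times as many samples.

Current: n = 111, width = 3.28
New: n = 999, width ≈ 1.09

Width reduced by factor of 3.28/1.09 = 3.01.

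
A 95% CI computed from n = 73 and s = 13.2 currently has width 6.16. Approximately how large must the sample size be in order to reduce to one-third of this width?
n ≈ 657

CI width ∝ 1/√n
To reduce width by factor 3, need √n to grow by 3 → need 3² = 9 times as many samples.

Current: n = 73, width = 6.16
New: n = 657, width ≈ 2.02

Width reduced by factor of 6.16/2.02 = 3.05.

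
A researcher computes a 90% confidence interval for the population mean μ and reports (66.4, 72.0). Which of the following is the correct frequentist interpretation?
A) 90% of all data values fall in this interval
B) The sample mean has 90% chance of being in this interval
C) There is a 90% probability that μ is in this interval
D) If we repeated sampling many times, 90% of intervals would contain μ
D

A) Wrong — a CI is about the parameter μ, not individual data values.
B) Wrong — x̄ is observed and sits in the interval by construction.
C) Wrong — μ is fixed; the randomness lives in the interval, not in μ.
D) Correct — this is the frequentist long-run coverage interpretation.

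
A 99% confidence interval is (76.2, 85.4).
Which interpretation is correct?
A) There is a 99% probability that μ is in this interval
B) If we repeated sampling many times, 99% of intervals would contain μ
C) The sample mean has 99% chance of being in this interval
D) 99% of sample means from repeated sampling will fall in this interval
B

A) Wrong — μ is fixed; the randomness lives in the interval, not in μ.
B) Correct — this is the frequentist long-run coverage interpretation.
C) Wrong — x̄ is observed and sits in the interval by construction.
D) Wrong — coverage applies to intervals containing μ, not to future x̄ values.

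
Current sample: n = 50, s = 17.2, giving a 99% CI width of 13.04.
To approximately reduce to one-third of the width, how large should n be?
n ≈ 450

CI width ∝ 1/√n
To reduce width by factor 3, need √n to grow by 3 → need 3² = 9 times as many samples.

Current: n = 50, width = 13.04
New: n = 450, width ≈ 4.20

Width reduced by factor of 13.04/4.20 = 3.10.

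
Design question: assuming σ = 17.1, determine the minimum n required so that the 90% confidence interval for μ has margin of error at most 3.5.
n ≥ 65

For margin E ≤ 3.5:
n ≥ (z* · σ / E)²
n ≥ (1.645 · 17.1 / 3.5)²
n ≥ 64.59

Minimum n = 65 (rounding up)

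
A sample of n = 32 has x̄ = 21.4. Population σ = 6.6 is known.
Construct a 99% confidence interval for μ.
(18.39, 24.41)

z-interval (σ known):
z* = 2.576 for 99% confidence

Margin of error = z* · σ/√n = 2.576 · 6.6/√32 = 3.01

CI: (21.4 - 3.01, 21.4 + 3.01) = (18.39, 24.41)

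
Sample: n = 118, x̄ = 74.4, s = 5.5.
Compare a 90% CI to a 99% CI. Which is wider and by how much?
99% CI is wider by 0.97

df = 117
90% CI: t* = 1.658, (73.56, 75.24), width = 2 · t* · s/√n = 1.68
99% CI: t* = 2.619, (73.07, 75.73), width = 2 · t* · s/√n = 2.65

The 99% CI is wider by 2.65 - 1.68 = 0.97.
Higher confidence requires a wider interval.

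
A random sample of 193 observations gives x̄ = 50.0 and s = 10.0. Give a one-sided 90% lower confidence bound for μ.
μ ≥ 49.07

Lower bound (one-sided):
t* = 1.286 (one-sided for 90%)
Lower bound = x̄ - t* · s/√n = 50.0 - 1.286 · 10.0/√193 = 49.07

We are 90% confident that μ ≥ 49.07.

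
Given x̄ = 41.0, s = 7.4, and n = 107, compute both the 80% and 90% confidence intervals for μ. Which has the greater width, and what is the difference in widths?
90% CI is wider by 0.52

df = 106
80% CI: t* = 1.290, (40.08, 41.92), width = 2 · t* · s/√n = 1.85
90% CI: t* = 1.659, (39.81, 42.19), width = 2 · t* · s/√n = 2.37

The 90% CI is wider by 2.37 - 1.85 = 0.52.
Higher confidence requires a wider interval.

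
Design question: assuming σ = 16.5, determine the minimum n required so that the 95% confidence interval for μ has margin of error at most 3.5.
n ≥ 86

For margin E ≤ 3.5:
n ≥ (z* · σ / E)²
n ≥ (1.960 · 16.5 / 3.5)²
n ≥ 85.38

Minimum n = 86 (rounding up)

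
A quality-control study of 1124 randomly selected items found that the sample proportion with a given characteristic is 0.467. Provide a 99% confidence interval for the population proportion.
(0.429, 0.505)

Proportion CI:
SE = √(p̂(1-p̂)/n) = √(0.467 · 0.533 / 1124) = 0.01488

z* = 2.576
Margin = z* · SE = 2.576 · 0.01488 = 0.0383

CI: 0.467 ± 0.0383 = (0.429, 0.505)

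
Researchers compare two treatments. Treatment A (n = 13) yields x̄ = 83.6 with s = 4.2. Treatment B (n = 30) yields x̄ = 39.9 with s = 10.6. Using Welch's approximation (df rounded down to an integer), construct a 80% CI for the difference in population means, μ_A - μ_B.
(40.76, 46.64)

Difference: x̄₁ - x̄₂ = 43.70
SE = √(s₁²/n₁ + s₂²/n₂) = √(4.2²/13 + 10.6²/30) = 2.2588
df = 40.86 → 40 (Welch–Satterthwaite, rounded down)
t* = 1.303

CI: 43.70 ± 1.303 · 2.2588 = 43.70 ± 2.94 = (40.76, 46.64)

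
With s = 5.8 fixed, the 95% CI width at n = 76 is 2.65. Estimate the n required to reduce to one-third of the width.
n ≈ 684

CI width ∝ 1/√n
To reduce width by factor 3, need √n to grow by 3 → need 3² = 9 times as many samples.

Current: n = 76, width = 2.65
New: n = 684, width ≈ 0.87

Width reduced by factor of 2.65/0.87 = 3.05.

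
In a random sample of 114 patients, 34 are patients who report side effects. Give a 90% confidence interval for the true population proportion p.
(0.228, 0.369)

Proportion CI:
p̂ = 34/114 = 0.29825
SE = √(p̂(1-p̂)/n) = √(0.29825 · 0.70175 / 114) = 0.04285

z* = 1.645
Margin = z* · SE = 1.645 · 0.04285 = 0.0705

CI: 0.29825 ± 0.0705 = (0.228, 0.369)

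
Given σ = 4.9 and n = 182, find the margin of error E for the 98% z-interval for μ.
Margin of error = 0.84

Margin of error = z* · σ/√n
= 2.326 · 4.9/√182
= 2.326 · 4.9/13.4907
= 0.84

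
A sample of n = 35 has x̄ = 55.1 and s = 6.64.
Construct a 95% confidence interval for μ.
(52.82, 57.38)

t-interval (σ unknown):
df = n - 1 = 34
t* = 2.032 for 95% confidence

Margin of error = t* · s/√n = 2.032 · 6.64/√35 = 2.28

CI: (52.82, 57.38)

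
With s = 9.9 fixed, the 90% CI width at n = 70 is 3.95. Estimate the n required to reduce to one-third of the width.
n ≈ 630

CI width ∝ 1/√n
To reduce width by factor 3, need √n to grow by 3 → need 3² = 9 times as many samples.

Current: n = 70, width = 3.95
New: n = 630, width ≈ 1.30

Width reduced by factor of 3.95/1.30 = 3.04.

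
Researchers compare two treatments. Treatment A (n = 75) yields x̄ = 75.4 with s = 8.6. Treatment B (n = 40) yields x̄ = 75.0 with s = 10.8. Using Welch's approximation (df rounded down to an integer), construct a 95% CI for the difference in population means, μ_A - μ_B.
(-3.54, 4.34)

Difference: x̄₁ - x̄₂ = 0.40
SE = √(s₁²/n₁ + s₂²/n₂) = √(8.6²/75 + 10.8²/40) = 1.9754
df = 65.87 → 65 (Welch–Satterthwaite, rounded down)
t* = 1.997

CI: 0.40 ± 1.997 · 1.9754 = 0.40 ± 3.94 = (-3.54, 4.34)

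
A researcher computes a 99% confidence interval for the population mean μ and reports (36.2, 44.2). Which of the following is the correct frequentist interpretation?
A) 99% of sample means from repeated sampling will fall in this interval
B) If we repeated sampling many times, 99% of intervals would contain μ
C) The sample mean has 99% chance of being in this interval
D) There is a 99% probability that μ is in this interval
B

A) Wrong — coverage applies to intervals containing μ, not to future x̄ values.
B) Correct — this is the frequentist long-run coverage interpretation.
C) Wrong — x̄ is observed and sits in the interval by construction.
D) Wrong — μ is fixed; the randomness lives in the interval, not in μ.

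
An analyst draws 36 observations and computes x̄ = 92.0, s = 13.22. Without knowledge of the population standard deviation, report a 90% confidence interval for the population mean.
(88.28, 95.72)

t-interval (σ unknown):
df = n - 1 = 35
t* = 1.690 for 90% confidence

Margin of error = t* · s/√n = 1.690 · 13.22/√36 = 3.72

CI: (88.28, 95.72)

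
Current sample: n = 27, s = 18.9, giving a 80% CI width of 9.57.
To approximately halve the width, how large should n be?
n ≈ 108

CI width ∝ 1/√n
To reduce width by factor 2, need √n to grow by 2 → need 2² = 4 times as many samples.

Current: n = 27, width = 9.57
New: n = 108, width ≈ 4.69

Width reduced by factor of 9.57/4.69 = 2.04.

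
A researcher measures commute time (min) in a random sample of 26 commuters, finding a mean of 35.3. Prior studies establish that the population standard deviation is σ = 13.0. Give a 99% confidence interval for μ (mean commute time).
(28.73, 41.87)

z-interval (σ known):
z* = 2.576 for 99% confidence

Margin of error = z* · σ/√n = 2.576 · 13.0/√26 = 6.57

CI: (35.3 - 6.57, 35.3 + 6.57) = (28.73, 41.87)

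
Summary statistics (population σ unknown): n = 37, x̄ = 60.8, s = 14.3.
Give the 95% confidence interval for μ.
(56.03, 65.57)

t-interval (σ unknown):
df = n - 1 = 36
t* = 2.028 for 95% confidence

Margin of error = t* · s/√n = 2.028 · 14.3/√37 = 4.77

CI: (56.03, 65.57)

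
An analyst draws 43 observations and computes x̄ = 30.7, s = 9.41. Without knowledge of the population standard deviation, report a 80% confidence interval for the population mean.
(28.83, 32.57)

t-interval (σ unknown):
df = n - 1 = 42
t* = 1.302 for 80% confidence

Margin of error = t* · s/√n = 1.302 · 9.41/√43 = 1.87

CI: (28.83, 32.57)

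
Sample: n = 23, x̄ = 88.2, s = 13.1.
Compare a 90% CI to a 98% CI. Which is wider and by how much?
98% CI is wider by 4.32

df = 22
90% CI: t* = 1.717, (83.51, 92.89), width = 2 · t* · s/√n = 9.38
98% CI: t* = 2.508, (81.35, 95.05), width = 2 · t* · s/√n = 13.70

The 98% CI is wider by 13.70 - 9.38 = 4.32.
Higher confidence requires a wider interval.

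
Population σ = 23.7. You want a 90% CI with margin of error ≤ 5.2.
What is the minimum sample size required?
n ≥ 57

For margin E ≤ 5.2:
n ≥ (z* · σ / E)²
n ≥ (1.645 · 23.7 / 5.2)²
n ≥ 56.21

Minimum n = 57 (rounding up)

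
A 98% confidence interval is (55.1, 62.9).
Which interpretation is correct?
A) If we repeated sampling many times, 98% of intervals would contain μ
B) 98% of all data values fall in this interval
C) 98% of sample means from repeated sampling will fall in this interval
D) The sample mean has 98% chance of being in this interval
A

A) Correct — this is the frequentist long-run coverage interpretation.
B) Wrong — a CI is about the parameter μ, not individual data values.
C) Wrong — coverage applies to intervals containing μ, not to future x̄ values.
D) Wrong — x̄ is observed and sits in the interval by construction.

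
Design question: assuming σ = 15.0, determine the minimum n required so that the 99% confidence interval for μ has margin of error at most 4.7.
n ≥ 68

For margin E ≤ 4.7:
n ≥ (z* · σ / E)²
n ≥ (2.576 · 15.0 / 4.7)²
n ≥ 67.59

Minimum n = 68 (rounding up)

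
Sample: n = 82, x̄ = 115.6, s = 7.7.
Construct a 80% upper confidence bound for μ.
μ ≤ 116.32

Upper bound (one-sided):
t* = 0.846 (one-sided for 80%)
Upper bound = x̄ + t* · s/√n = 115.6 + 0.846 · 7.7/√82 = 116.32

We are 80% confident that μ ≤ 116.32.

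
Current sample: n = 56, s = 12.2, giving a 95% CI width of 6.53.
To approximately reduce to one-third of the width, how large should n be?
n ≈ 504

CI width ∝ 1/√n
To reduce width by factor 3, need √n to grow by 3 → need 3² = 9 times as many samples.

Current: n = 56, width = 6.53
New: n = 504, width ≈ 2.14

Width reduced by factor of 6.53/2.14 = 3.05.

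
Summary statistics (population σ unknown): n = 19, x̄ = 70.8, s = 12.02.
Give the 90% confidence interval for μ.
(66.02, 75.58)

t-interval (σ unknown):
df = n - 1 = 18
t* = 1.734 for 90% confidence

Margin of error = t* · s/√n = 1.734 · 12.02/√19 = 4.78

CI: (66.02, 75.58)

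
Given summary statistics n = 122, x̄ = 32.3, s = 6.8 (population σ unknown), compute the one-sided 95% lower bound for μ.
μ ≥ 31.28

Lower bound (one-sided):
t* = 1.658 (one-sided for 95%)
Lower bound = x̄ - t* · s/√n = 32.3 - 1.658 · 6.8/√122 = 31.28

We are 95% confident that μ ≥ 31.28.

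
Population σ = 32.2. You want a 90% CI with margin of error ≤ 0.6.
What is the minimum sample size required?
n ≥ 7794

For margin E ≤ 0.6:
n ≥ (z* · σ / E)²
n ≥ (1.645 · 32.2 / 0.6)²
n ≥ 7793.65

Minimum n = 7794 (rounding up)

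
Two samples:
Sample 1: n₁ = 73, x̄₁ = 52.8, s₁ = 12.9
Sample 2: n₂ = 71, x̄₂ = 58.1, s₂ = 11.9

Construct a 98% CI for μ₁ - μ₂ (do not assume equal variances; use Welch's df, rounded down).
(-10.16, -0.44)

Difference: x̄₁ - x̄₂ = -5.30
SE = √(s₁²/n₁ + s₂²/n₂) = √(12.9²/73 + 11.9²/71) = 2.0674
df = 141.61 → 141 (Welch–Satterthwaite, rounded down)
t* = 2.353

CI: -5.30 ± 2.353 · 2.0674 = -5.30 ± 4.86 = (-10.16, -0.44)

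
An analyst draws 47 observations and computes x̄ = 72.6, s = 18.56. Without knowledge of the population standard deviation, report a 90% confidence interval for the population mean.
(68.05, 77.15)

t-interval (σ unknown):
df = n - 1 = 46
t* = 1.679 for 90% confidence

Margin of error = t* · s/√n = 1.679 · 18.56/√47 = 4.55

CI: (68.05, 77.15)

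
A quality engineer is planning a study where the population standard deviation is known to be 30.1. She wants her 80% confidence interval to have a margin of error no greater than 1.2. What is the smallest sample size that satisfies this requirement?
n ≥ 1035

For margin E ≤ 1.2:
n ≥ (z* · σ / E)²
n ≥ (1.282 · 30.1 / 1.2)²
n ≥ 1034.06

Minimum n = 1035 (rounding up)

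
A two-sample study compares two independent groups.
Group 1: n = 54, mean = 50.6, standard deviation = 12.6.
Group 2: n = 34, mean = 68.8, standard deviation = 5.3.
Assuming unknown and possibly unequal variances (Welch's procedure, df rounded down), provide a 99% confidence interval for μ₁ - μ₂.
(-23.33, -13.07)

Difference: x̄₁ - x̄₂ = -18.20
SE = √(s₁²/n₁ + s₂²/n₂) = √(12.6²/54 + 5.3²/34) = 1.9407
df = 77.18 → 77 (Welch–Satterthwaite, rounded down)
t* = 2.641

CI: -18.20 ± 2.641 · 1.9407 = -18.20 ± 5.13 = (-23.33, -13.07)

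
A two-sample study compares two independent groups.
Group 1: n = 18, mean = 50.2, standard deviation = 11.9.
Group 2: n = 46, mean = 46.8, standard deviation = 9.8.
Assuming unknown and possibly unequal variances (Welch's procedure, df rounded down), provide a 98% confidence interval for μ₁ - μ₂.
(-4.42, 11.22)

Difference: x̄₁ - x̄₂ = 3.40
SE = √(s₁²/n₁ + s₂²/n₂) = √(11.9²/18 + 9.8²/46) = 3.1552
df = 26.51 → 26 (Welch–Satterthwaite, rounded down)
t* = 2.479

CI: 3.40 ± 2.479 · 3.1552 = 3.40 ± 7.82 = (-4.42, 11.22)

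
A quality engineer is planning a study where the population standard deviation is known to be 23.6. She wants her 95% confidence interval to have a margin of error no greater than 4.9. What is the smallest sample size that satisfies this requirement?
n ≥ 90

For margin E ≤ 4.9:
n ≥ (z* · σ / E)²
n ≥ (1.960 · 23.6 / 4.9)²
n ≥ 89.11

Minimum n = 90 (rounding up)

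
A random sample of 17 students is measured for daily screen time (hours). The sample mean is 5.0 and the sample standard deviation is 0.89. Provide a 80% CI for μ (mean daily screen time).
(4.71, 5.29)

t-interval (σ unknown):
df = n - 1 = 16
t* = 1.337 for 80% confidence

Margin of error = t* · s/√n = 1.337 · 0.89/√17 = 0.29

CI: (4.71, 5.29)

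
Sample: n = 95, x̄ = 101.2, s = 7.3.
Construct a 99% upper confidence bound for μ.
μ ≤ 102.97

Upper bound (one-sided):
t* = 2.367 (one-sided for 99%)
Upper bound = x̄ + t* · s/√n = 101.2 + 2.367 · 7.3/√95 = 102.97

We are 99% confident that μ ≤ 102.97.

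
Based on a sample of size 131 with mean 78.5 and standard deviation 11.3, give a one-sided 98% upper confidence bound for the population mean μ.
μ ≤ 80.55

Upper bound (one-sided):
t* = 2.075 (one-sided for 98%)
Upper bound = x̄ + t* · s/√n = 78.5 + 2.075 · 11.3/√131 = 80.55

We are 98% confident that μ ≤ 80.55.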